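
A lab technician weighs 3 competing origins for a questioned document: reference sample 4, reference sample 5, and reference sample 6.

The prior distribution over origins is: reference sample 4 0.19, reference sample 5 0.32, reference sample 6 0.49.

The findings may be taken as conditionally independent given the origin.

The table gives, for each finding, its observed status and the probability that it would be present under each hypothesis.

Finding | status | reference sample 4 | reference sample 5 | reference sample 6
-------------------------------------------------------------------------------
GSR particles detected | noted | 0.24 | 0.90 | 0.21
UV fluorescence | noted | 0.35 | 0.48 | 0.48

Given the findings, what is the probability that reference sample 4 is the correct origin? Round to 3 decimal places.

Multiply each prior by the joint likelihood of the evidence pattern:
  reference sample 4: 0.19 × 0.24 × 0.35 = 0.01596
  reference sample 5: 0.32 × 0.90 × 0.48 = 0.13824
  reference sample 6: 0.49 × 0.21 × 0.48 = 0.049392
Normalizing constant Z = 0.01596 + 0.13824 + 0.049392 = 0.20359.
P(reference sample 4 | evidence) = 0.01596 / 0.20359 ≈ 0.078.

0.078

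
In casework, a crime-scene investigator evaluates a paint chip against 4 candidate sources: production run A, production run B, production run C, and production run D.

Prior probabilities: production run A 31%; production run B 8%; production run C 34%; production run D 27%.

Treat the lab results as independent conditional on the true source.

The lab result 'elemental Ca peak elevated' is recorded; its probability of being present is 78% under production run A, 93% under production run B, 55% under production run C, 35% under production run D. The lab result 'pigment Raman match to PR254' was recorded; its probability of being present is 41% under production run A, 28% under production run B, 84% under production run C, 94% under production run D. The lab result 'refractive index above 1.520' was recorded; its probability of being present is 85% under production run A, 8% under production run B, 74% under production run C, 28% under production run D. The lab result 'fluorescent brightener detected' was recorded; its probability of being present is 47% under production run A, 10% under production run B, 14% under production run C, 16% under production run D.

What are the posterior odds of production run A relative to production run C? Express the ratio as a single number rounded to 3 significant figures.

2.43

The normalizing constant cancels in an odds ratio, so compute prior × likelihood for the two hypotheses only:
  production run A: 0.31 × 0.78 × 0.41 × 0.85 × 0.47 = 0.039606
  production run C: 0.34 × 0.55 × 0.84 × 0.74 × 0.14 = 0.016273
Posterior odds = 0.039606 / 0.016273 ≈ 2.43.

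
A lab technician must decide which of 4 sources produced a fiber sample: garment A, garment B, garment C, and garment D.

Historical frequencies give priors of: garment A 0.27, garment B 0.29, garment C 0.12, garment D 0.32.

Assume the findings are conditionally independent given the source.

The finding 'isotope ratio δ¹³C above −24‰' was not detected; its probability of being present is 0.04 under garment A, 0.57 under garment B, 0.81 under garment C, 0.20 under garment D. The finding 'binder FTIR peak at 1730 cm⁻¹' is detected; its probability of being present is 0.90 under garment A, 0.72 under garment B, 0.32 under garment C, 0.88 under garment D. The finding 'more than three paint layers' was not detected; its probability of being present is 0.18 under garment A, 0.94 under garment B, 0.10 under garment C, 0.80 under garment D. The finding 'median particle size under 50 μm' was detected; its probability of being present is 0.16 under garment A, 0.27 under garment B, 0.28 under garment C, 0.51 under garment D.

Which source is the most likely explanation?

garment A

For each hypothesis, the unnormalized posterior weight is prior × product of the finding likelihoods (using 1 − P(present | H) for each absent finding):
  garment A: 0.27 × (1 − 0.04) × 0.90 × (1 − 0.18) × 0.16 = 0.030606
  garment B: 0.29 × (1 − 0.57) × 0.72 × (1 − 0.94) × 0.27 = 0.0014545
  garment C: 0.12 × (1 − 0.81) × 0.32 × (1 − 0.10) × 0.28 = 0.0018386
  garment D: 0.32 × (1 − 0.20) × 0.88 × (1 − 0.80) × 0.51 = 0.022979
The unnormalized weights sum to 0.056878.
P(garment A | evidence) ≈ 0.030606 / 0.056878 ≈ 0.538
P(garment B | evidence) ≈ 0.0014545 / 0.056878 ≈ 0.026
P(garment C | evidence) ≈ 0.0018386 / 0.056878 ≈ 0.032
P(garment D | evidence) ≈ 0.022979 / 0.056878 ≈ 0.404
The largest is 0.538, so garment A is most probable.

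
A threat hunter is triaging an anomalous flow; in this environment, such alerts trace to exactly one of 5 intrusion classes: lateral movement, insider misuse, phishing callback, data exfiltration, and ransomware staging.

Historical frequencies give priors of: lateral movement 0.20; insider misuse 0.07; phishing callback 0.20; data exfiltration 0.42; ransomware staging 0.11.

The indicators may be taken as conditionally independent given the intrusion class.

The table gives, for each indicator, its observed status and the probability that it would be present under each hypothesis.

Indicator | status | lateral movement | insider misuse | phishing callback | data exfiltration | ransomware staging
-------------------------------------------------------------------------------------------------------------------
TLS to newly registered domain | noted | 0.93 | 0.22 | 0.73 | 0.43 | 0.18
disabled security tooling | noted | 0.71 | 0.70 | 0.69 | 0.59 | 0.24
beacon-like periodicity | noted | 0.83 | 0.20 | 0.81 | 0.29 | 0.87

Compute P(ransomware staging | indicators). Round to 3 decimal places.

By Bayes' rule with conditional independence, the unnormalized weight for each hypothesis is prior × ∏ likelihoods:
  lateral movement: 0.20 × 0.93 × 0.71 × 0.83 = 0.10961
  insider misuse: 0.07 × 0.22 × 0.70 × 0.20 = 0.002156
  phishing callback: 0.20 × 0.73 × 0.69 × 0.81 = 0.081599
  data exfiltration: 0.42 × 0.43 × 0.59 × 0.29 = 0.030901
  ransomware staging: 0.11 × 0.18 × 0.24 × 0.87 = 0.0041342
Marginal likelihood of the evidence = 0.2284.
P(ransomware staging | evidence) = 0.0041342 / 0.2284 ≈ 0.018.

0.018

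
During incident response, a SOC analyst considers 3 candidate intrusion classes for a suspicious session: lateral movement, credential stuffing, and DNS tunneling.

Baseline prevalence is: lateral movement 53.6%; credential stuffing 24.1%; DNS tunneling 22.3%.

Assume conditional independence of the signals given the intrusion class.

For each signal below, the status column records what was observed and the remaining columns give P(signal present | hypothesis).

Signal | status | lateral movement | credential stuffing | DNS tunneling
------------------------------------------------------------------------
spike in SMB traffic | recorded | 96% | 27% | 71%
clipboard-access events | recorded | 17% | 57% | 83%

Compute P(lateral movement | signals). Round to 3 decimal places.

Multiply each prior by the joint likelihood of the signal pattern:
  lateral movement: 0.536 × 0.96 × 0.17 = 0.087475
  credential stuffing: 0.241 × 0.27 × 0.57 = 0.03709
  DNS tunneling: 0.223 × 0.71 × 0.83 = 0.13141
Normalizing constant Z = 0.087475 + 0.03709 + 0.13141 = 0.25598.
P(lateral movement | evidence) = 0.087475 / 0.25598 ≈ 0.342.

0.342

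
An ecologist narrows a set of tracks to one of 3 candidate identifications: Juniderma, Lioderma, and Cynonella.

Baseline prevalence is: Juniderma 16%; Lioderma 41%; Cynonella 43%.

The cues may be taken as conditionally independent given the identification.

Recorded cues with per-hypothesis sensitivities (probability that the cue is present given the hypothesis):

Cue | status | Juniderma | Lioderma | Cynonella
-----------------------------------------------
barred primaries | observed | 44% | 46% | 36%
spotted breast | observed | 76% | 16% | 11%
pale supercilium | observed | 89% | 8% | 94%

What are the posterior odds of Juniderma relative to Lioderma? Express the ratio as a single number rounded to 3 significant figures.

19.7

Posterior odds equal prior odds times the likelihood ratio; only the two competing hypotheses matter.
  Juniderma: 0.16 × 0.44 × 0.76 × 0.89 = 0.047619
  Lioderma: 0.41 × 0.46 × 0.16 × 0.08 = 0.0024141
Odds(Juniderma : Lioderma) = 0.047619 / 0.0024141 ≈ 19.7.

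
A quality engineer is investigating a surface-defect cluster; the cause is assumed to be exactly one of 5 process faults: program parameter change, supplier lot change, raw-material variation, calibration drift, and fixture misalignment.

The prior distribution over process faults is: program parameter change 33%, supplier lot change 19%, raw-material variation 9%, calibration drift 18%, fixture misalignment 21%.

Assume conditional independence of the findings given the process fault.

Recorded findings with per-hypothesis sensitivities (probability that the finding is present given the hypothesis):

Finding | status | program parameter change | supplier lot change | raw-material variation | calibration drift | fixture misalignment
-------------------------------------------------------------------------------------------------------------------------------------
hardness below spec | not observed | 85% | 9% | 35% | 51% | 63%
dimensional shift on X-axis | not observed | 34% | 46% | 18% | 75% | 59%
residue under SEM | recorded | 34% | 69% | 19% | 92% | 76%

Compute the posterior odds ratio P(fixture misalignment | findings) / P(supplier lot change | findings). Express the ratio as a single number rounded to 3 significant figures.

0.376

Unnormalized posterior weight (prior times the finding likelihoods) for each of the two hypotheses (using 1 − P(present | H) for each absent finding):
  fixture misalignment: 0.21 × (1 − 0.63) × (1 − 0.59) × 0.76 = 0.024211
  supplier lot change: 0.19 × (1 − 0.09) × (1 − 0.46) × 0.69 = 0.064423
Odds(fixture misalignment : supplier lot change) = 0.024211 / 0.064423 ≈ 0.376.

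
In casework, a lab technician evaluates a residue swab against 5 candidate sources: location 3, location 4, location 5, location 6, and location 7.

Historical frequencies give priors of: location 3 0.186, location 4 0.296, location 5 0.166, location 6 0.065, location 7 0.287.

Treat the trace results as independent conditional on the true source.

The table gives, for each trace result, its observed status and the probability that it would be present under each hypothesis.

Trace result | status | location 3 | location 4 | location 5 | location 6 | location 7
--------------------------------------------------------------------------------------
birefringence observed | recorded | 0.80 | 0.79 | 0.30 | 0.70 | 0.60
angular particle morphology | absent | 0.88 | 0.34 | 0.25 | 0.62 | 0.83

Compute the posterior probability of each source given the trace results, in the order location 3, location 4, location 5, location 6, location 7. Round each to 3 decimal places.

For each hypothesis, the unnormalized posterior weight is prior × product of the trace result likelihoods (using 1 − P(present | H) for each absent trace result):
  location 3: 0.186 × 0.80 × (1 − 0.88) = 0.017856
  location 4: 0.296 × 0.79 × (1 − 0.34) = 0.15433
  location 5: 0.166 × 0.30 × (1 − 0.25) = 0.03735
  location 6: 0.065 × 0.70 × (1 − 0.62) = 0.01729
  location 7: 0.287 × 0.60 × (1 − 0.83) = 0.029274
The unnormalized weights sum to 0.2561.
P(location 3 | evidence) = 0.017856 / 0.2561 ≈ 0.070
P(location 4 | evidence) = 0.15433 / 0.2561 ≈ 0.603
P(location 5 | evidence) = 0.03735 / 0.2561 ≈ 0.146
P(location 6 | evidence) = 0.01729 / 0.2561 ≈ 0.068
P(location 7 | evidence) = 0.029274 / 0.2561 ≈ 0.114

0.070, 0.603, 0.146, 0.068, 0.114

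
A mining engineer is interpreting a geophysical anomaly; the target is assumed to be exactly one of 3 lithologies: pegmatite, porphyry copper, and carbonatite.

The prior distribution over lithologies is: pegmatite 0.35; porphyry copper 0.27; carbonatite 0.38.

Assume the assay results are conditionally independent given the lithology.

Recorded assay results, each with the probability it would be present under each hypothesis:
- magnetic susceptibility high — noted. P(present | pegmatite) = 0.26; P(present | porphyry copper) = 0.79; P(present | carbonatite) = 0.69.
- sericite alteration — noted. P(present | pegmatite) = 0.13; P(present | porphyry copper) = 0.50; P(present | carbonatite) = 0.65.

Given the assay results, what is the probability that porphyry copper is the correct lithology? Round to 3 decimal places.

For each hypothesis, the unnormalized posterior weight is prior × product of the assay result likelihoods:
  pegmatite: 0.35 × 0.26 × 0.13 = 0.01183
  porphyry copper: 0.27 × 0.79 × 0.50 = 0.10665
  carbonatite: 0.38 × 0.69 × 0.65 = 0.17043
Normalizing constant Z = 0.01183 + 0.10665 + 0.17043 = 0.28891.
P(porphyry copper | evidence) = 0.10665 / 0.28891 ≈ 0.369.

0.369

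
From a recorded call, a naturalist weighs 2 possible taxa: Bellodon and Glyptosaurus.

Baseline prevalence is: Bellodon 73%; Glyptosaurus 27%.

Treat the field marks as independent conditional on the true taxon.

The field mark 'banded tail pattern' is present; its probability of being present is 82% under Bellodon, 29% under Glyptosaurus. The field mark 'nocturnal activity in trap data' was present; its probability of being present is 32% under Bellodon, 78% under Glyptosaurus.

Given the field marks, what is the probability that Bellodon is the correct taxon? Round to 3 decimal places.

For each hypothesis, the unnormalized posterior weight is prior × product of the field mark likelihoods:
  Bellodon: 0.73 × 0.82 × 0.32 = 0.19155
  Glyptosaurus: 0.27 × 0.29 × 0.78 = 0.061074
Normalizing constant Z = 0.19155 + 0.061074 = 0.25263.
P(Bellodon | evidence) = 0.19155 / 0.25263 ≈ 0.758.

0.758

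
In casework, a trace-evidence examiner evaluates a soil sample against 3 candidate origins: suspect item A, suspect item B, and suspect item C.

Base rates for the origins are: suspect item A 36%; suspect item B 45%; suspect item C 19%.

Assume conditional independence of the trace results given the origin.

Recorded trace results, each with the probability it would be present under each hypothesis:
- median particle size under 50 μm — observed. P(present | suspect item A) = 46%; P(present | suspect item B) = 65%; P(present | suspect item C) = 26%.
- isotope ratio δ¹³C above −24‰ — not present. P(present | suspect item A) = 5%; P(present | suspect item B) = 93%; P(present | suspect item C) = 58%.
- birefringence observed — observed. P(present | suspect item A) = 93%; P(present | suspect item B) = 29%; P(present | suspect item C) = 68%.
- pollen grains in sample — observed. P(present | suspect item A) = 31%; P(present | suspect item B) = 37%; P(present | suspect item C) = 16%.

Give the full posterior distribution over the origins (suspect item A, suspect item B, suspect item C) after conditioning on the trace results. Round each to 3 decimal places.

Multiply each prior by the joint likelihood of the trace result pattern (using 1 − P(present | H) for each absent trace result):
  suspect item A: 0.36 × 0.46 × (1 − 0.05) × 0.93 × 0.31 = 0.045355
  suspect item B: 0.45 × 0.65 × (1 − 0.93) × 0.29 × 0.37 = 0.002197
  suspect item C: 0.19 × 0.26 × (1 − 0.58) × 0.68 × 0.16 = 0.0022574
Marginal likelihood of the evidence = 0.04981.
P(suspect item A | evidence) = 0.045355 / 0.04981 ≈ 0.911
P(suspect item B | evidence) = 0.002197 / 0.04981 ≈ 0.044
P(suspect item C | evidence) = 0.0022574 / 0.04981 ≈ 0.045

0.911, 0.044, 0.045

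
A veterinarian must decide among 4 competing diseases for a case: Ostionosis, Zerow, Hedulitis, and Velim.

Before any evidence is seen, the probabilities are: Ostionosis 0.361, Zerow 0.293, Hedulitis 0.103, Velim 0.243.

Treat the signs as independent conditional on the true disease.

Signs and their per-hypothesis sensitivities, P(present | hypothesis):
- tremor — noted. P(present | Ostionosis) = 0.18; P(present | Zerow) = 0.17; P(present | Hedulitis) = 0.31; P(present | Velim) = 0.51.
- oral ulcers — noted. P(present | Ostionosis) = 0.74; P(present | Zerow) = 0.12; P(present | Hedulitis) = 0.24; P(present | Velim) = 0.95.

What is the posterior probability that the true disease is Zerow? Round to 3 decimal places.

0.033

Multiply each prior by the joint likelihood of the sign pattern:
  Ostionosis: 0.361 × 0.18 × 0.74 = 0.048085
  Zerow: 0.293 × 0.17 × 0.12 = 0.0059772
  Hedulitis: 0.103 × 0.31 × 0.24 = 0.0076632
  Velim: 0.243 × 0.51 × 0.95 = 0.11773
Normalizing constant Z = 0.048085 + 0.0059772 + 0.0076632 + 0.11773 = 0.17946.
P(Zerow | evidence) = 0.0059772 / 0.17946 ≈ 0.033.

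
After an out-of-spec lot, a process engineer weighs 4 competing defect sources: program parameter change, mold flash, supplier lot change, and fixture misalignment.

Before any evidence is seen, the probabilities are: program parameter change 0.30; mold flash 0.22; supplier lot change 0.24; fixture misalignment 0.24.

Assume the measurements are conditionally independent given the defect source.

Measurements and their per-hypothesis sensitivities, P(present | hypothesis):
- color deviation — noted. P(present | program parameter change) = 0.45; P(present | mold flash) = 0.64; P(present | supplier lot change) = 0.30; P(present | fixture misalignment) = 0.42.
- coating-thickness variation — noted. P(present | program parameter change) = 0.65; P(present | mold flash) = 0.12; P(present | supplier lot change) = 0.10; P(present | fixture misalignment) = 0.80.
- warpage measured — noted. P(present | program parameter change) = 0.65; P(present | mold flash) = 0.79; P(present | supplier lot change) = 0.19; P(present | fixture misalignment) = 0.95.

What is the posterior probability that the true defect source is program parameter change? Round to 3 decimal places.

0.384

For each hypothesis, the unnormalized posterior weight is prior × product of the measurement likelihoods:
  program parameter change: 0.30 × 0.45 × 0.65 × 0.65 = 0.057038
  mold flash: 0.22 × 0.64 × 0.12 × 0.79 = 0.013348
  supplier lot change: 0.24 × 0.30 × 0.10 × 0.19 = 0.001368
  fixture misalignment: 0.24 × 0.42 × 0.80 × 0.95 = 0.076608
The unnormalized weights sum to 0.14836.
P(program parameter change | evidence) = 0.057038 / 0.14836 ≈ 0.384.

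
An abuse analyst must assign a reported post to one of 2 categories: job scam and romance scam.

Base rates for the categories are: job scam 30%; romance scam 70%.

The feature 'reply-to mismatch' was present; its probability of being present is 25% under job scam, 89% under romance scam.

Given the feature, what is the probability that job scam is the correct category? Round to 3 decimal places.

For each hypothesis, the unnormalized posterior weight is prior × likelihood:
  job scam: 0.30 × 0.25 = 0.075
  romance scam: 0.70 × 0.89 = 0.623
Marginal likelihood of the evidence = 0.698.
P(job scam | evidence) = 0.075 / 0.698 ≈ 0.107.

0.107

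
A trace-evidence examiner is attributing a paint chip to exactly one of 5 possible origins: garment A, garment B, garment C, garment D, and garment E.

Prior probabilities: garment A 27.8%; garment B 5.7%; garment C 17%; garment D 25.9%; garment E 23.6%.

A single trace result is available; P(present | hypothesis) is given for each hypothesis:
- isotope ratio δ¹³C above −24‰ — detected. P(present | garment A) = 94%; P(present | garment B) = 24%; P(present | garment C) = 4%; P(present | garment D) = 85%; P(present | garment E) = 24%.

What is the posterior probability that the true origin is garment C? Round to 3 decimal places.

0.012

By Bayes' rule, the unnormalized weight for each hypothesis is prior × likelihood:
  garment A: 0.278 × 0.94 = 0.26132
  garment B: 0.057 × 0.24 = 0.01368
  garment C: 0.170 × 0.04 = 0.0068
  garment D: 0.259 × 0.85 = 0.22015
  garment E: 0.236 × 0.24 = 0.05664
Marginal likelihood of the evidence = 0.55859.
P(garment C | evidence) = 0.0068 / 0.55859 ≈ 0.012.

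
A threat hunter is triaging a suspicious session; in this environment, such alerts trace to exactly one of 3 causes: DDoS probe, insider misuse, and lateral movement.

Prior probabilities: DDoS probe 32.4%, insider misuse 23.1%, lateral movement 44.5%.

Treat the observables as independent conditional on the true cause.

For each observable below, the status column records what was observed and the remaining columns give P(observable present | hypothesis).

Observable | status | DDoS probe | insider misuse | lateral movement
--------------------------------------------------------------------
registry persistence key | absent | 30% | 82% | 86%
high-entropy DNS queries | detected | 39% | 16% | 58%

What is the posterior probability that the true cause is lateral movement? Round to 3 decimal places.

0.275

For each hypothesis, the unnormalized posterior weight is prior × product of the observable likelihoods (using 1 − P(present | H) for each absent observable):
  DDoS probe: 0.324 × (1 − 0.30) × 0.39 = 0.088452
  insider misuse: 0.231 × (1 − 0.82) × 0.16 = 0.0066528
  lateral movement: 0.445 × (1 − 0.86) × 0.58 = 0.036134
Normalizing constant Z = 0.088452 + 0.0066528 + 0.036134 = 0.13124.
P(lateral movement | evidence) = 0.036134 / 0.13124 ≈ 0.275.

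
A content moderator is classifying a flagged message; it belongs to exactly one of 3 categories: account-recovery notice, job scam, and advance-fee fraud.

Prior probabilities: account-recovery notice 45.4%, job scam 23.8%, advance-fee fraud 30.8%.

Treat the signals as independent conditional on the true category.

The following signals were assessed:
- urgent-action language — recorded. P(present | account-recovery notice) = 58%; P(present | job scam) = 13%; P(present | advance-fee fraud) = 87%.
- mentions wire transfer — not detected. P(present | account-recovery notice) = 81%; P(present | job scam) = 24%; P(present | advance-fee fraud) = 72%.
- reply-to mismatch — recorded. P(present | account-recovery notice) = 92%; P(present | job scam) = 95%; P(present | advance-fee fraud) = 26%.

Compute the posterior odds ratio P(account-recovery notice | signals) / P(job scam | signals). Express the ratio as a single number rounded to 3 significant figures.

2.06

Posterior odds equal prior odds times the likelihood ratio; only the two competing hypotheses matter (using 1 − P(present | H) for each absent signal).
  account-recovery notice: 0.454 × 0.58 × (1 − 0.81) × 0.92 = 0.046028
  job scam: 0.238 × 0.13 × (1 − 0.24) × 0.95 = 0.022339
Posterior odds = 0.046028 / 0.022339 ≈ 2.06.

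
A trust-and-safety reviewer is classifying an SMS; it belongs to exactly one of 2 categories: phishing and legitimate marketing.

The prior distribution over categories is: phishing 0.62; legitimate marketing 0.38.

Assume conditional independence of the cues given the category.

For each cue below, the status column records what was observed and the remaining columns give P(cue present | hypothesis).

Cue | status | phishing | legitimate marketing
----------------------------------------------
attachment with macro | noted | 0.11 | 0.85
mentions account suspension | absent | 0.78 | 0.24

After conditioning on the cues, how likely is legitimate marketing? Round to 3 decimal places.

Multiply each prior by the joint likelihood of the cue pattern (using 1 − P(present | H) for each absent cue):
  phishing: 0.62 × 0.11 × (1 − 0.78) = 0.015004
  legitimate marketing: 0.38 × 0.85 × (1 − 0.24) = 0.24548
The unnormalized weights sum to 0.26048.
P(legitimate marketing | evidence) = 0.24548 / 0.26048 ≈ 0.942.

0.942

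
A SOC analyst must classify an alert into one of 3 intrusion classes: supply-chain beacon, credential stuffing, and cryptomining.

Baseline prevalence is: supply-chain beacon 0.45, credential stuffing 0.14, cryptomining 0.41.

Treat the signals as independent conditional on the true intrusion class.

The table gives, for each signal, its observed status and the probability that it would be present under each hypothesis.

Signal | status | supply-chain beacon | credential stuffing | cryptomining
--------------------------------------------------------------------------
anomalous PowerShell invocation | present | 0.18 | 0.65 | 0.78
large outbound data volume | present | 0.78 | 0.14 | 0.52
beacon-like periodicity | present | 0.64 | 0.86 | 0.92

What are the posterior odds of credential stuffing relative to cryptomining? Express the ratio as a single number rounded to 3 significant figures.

Unnormalized posterior weight (prior times the signal likelihoods) for each of the two hypotheses:
  credential stuffing: 0.14 × 0.65 × 0.14 × 0.86 = 0.010956
  cryptomining: 0.41 × 0.78 × 0.52 × 0.92 = 0.15299
Odds(credential stuffing : cryptomining) = 0.010956 / 0.15299 ≈ 0.0716.

0.0716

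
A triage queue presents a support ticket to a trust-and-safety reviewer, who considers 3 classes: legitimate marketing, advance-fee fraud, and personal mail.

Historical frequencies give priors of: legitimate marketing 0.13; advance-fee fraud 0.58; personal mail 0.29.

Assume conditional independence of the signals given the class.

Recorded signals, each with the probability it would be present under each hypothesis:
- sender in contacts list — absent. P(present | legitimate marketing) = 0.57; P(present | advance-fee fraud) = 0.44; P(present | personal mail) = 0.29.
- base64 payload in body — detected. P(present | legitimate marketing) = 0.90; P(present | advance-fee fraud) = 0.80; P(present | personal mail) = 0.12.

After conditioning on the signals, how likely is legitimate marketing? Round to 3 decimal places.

0.150

By Bayes' rule with conditional independence, the unnormalized weight for each hypothesis is prior × ∏ likelihoods (using 1 − P(present | H) for each absent signal):
  legitimate marketing: 0.13 × (1 − 0.57) × 0.90 = 0.05031
  advance-fee fraud: 0.58 × (1 − 0.44) × 0.80 = 0.25984
  personal mail: 0.29 × (1 − 0.29) × 0.12 = 0.024708
Marginal likelihood of the evidence = 0.33486.
P(legitimate marketing | evidence) = 0.05031 / 0.33486 ≈ 0.150.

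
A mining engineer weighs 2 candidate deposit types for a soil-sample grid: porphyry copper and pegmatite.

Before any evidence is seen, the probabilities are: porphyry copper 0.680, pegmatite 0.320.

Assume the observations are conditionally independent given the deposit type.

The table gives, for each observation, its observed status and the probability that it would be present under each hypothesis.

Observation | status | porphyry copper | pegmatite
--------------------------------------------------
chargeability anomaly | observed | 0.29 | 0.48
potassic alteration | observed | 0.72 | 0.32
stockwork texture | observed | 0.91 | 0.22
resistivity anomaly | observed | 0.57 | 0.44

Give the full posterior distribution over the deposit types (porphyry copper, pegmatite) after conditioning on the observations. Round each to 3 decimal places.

0.939, 0.061

Multiply each prior by the joint likelihood of the evidence pattern:
  porphyry copper: 0.680 × 0.29 × 0.72 × 0.91 × 0.57 = 0.073647
  pegmatite: 0.320 × 0.48 × 0.32 × 0.22 × 0.44 = 0.0047579
Normalizing constant Z = 0.073647 + 0.0047579 = 0.078405.
P(porphyry copper | evidence) = 0.073647 / 0.078405 ≈ 0.939
P(pegmatite | evidence) = 0.0047579 / 0.078405 ≈ 0.061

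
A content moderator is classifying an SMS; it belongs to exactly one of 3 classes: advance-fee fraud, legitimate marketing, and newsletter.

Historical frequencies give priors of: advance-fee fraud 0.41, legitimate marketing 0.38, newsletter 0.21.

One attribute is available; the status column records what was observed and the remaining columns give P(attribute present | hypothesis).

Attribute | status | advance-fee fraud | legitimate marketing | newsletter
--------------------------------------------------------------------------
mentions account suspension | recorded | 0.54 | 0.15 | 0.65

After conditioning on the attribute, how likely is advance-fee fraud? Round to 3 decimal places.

0.534

Multiply each prior by the likelihood of the attribute:
  advance-fee fraud: 0.41 × 0.54 = 0.2214
  legitimate marketing: 0.38 × 0.15 = 0.057
  newsletter: 0.21 × 0.65 = 0.1365
Marginal likelihood of the evidence = 0.4149.
P(advance-fee fraud | evidence) = 0.2214 / 0.4149 ≈ 0.534.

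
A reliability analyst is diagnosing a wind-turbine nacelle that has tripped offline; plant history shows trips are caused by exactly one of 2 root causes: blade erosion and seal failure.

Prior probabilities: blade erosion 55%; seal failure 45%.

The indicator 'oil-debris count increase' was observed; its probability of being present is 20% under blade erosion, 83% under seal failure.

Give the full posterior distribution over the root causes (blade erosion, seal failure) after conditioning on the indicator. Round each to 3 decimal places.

0.228, 0.772

By Bayes' rule, the unnormalized weight for each hypothesis is prior × likelihood:
  blade erosion: 0.55 × 0.20 = 0.11
  seal failure: 0.45 × 0.83 = 0.3735
Normalizing constant Z = 0.11 + 0.3735 = 0.4835.
P(blade erosion | evidence) = 0.11 / 0.4835 ≈ 0.228
P(seal failure | evidence) = 0.3735 / 0.4835 ≈ 0.772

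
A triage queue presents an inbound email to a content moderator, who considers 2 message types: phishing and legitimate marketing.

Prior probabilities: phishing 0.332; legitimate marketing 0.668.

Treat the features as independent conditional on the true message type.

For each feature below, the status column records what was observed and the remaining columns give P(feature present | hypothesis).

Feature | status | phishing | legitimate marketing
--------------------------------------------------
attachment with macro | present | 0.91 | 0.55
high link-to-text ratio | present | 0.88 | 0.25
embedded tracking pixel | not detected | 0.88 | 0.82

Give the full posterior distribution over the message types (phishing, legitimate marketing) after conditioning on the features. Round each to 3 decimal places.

For each hypothesis, the unnormalized posterior weight is prior × product of the feature likelihoods (using 1 − P(present | H) for each absent feature):
  phishing: 0.332 × 0.91 × 0.88 × (1 − 0.88) = 0.031904
  legitimate marketing: 0.668 × 0.55 × 0.25 × (1 − 0.82) = 0.016533
Normalizing constant Z = 0.031904 + 0.016533 = 0.048437.
P(phishing | evidence) = 0.031904 / 0.048437 ≈ 0.659
P(legitimate marketing | evidence) = 0.016533 / 0.048437 ≈ 0.341

0.659, 0.341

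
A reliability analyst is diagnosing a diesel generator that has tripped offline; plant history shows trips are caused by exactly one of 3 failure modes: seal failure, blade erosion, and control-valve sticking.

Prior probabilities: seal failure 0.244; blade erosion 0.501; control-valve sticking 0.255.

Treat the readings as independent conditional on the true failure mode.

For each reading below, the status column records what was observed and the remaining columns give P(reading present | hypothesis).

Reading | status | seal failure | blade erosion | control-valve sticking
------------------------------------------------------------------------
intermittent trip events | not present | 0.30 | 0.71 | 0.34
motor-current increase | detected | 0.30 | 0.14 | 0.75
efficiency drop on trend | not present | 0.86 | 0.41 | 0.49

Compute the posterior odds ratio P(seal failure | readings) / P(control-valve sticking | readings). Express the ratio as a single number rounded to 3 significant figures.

The normalizing constant cancels in an odds ratio, so compute prior × likelihood for the two hypotheses only (using 1 − P(present | H) for each absent reading):
  seal failure: 0.244 × (1 − 0.30) × 0.30 × (1 − 0.86) = 0.0071736
  control-valve sticking: 0.255 × (1 − 0.34) × 0.75 × (1 − 0.49) = 0.064375
Odds(seal failure : control-valve sticking) = 0.0071736 / 0.064375 ≈ 0.111.

0.111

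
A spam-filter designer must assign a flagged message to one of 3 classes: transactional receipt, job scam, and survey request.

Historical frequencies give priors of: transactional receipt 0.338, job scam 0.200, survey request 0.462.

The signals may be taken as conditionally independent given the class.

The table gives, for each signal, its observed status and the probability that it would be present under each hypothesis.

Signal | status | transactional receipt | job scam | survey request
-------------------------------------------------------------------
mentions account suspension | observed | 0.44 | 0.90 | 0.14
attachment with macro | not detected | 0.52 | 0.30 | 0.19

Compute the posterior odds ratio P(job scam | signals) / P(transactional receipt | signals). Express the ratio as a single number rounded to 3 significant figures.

1.77

The normalizing constant cancels in an odds ratio, so compute prior × likelihood for the two hypotheses only (using 1 − P(present | H) for each absent signal):
  job scam: 0.200 × 0.90 × (1 − 0.30) = 0.126
  transactional receipt: 0.338 × 0.44 × (1 − 0.52) = 0.071386
Odds(job scam : transactional receipt) = 0.126 / 0.071386 ≈ 1.77.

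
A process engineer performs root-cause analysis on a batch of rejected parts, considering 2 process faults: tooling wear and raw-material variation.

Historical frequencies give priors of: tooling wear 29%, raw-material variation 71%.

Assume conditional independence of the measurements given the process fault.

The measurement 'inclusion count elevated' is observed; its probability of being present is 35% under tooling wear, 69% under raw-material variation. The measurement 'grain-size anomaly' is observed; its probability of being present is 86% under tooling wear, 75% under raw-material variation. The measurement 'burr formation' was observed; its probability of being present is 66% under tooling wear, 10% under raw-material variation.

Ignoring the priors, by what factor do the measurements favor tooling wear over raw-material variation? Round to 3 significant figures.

3.84

Joint likelihood of the measurement pattern under each hypothesis:
  tooling wear: 0.35 × 0.86 × 0.66 = 0.19866
  raw-material variation: 0.69 × 0.75 × 0.10 = 0.05175
Bayes factor = 0.19866 / 0.05175 ≈ 3.84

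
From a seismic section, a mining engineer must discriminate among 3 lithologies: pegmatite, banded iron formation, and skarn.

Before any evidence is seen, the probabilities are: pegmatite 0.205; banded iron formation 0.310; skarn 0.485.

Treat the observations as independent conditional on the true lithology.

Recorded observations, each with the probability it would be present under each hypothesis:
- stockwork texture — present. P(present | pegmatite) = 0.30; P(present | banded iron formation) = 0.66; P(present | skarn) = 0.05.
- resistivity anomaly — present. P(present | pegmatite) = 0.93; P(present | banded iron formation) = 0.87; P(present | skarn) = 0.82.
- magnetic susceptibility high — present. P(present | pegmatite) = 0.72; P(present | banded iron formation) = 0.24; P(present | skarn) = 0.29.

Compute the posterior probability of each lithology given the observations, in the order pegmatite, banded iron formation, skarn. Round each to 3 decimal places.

0.459, 0.476, 0.064

By Bayes' rule with conditional independence, the unnormalized weight for each hypothesis is prior × ∏ likelihoods:
  pegmatite: 0.205 × 0.30 × 0.93 × 0.72 = 0.04118
  banded iron formation: 0.310 × 0.66 × 0.87 × 0.24 = 0.04272
  skarn: 0.485 × 0.05 × 0.82 × 0.29 = 0.0057666
Normalizing constant Z = 0.04118 + 0.04272 + 0.0057666 = 0.089668.
P(pegmatite | evidence) = 0.04118 / 0.089668 ≈ 0.459
P(banded iron formation | evidence) = 0.04272 / 0.089668 ≈ 0.476
P(skarn | evidence) = 0.0057666 / 0.089668 ≈ 0.064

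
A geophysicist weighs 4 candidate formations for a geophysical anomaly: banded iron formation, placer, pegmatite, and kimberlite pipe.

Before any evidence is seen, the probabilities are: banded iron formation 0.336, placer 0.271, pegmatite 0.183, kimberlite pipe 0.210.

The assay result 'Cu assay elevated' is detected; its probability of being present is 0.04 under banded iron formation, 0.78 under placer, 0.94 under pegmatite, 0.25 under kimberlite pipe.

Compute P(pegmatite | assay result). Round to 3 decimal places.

0.383

Multiply each prior by the likelihood of the assay result:
  banded iron formation: 0.336 × 0.04 = 0.01344
  placer: 0.271 × 0.78 = 0.21138
  pegmatite: 0.183 × 0.94 = 0.17202
  kimberlite pipe: 0.210 × 0.25 = 0.0525
Normalizing constant Z = 0.01344 + 0.21138 + 0.17202 + 0.0525 = 0.44934.
P(pegmatite | evidence) = 0.17202 / 0.44934 ≈ 0.383.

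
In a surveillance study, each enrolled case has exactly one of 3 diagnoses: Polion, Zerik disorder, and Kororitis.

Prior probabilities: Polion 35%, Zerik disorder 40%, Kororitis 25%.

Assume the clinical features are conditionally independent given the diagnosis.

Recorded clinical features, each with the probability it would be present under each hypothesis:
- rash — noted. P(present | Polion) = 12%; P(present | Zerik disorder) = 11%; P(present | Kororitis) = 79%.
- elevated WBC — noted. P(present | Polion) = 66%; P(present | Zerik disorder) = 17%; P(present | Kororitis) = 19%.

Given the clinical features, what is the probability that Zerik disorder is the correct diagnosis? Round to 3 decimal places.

For each hypothesis, the unnormalized posterior weight is prior × product of the clinical feature likelihoods:
  Polion: 0.35 × 0.12 × 0.66 = 0.02772
  Zerik disorder: 0.40 × 0.11 × 0.17 = 0.00748
  Kororitis: 0.25 × 0.79 × 0.19 = 0.037525
Marginal likelihood of the evidence = 0.072725.
P(Zerik disorder | evidence) = 0.00748 / 0.072725 ≈ 0.103.

0.103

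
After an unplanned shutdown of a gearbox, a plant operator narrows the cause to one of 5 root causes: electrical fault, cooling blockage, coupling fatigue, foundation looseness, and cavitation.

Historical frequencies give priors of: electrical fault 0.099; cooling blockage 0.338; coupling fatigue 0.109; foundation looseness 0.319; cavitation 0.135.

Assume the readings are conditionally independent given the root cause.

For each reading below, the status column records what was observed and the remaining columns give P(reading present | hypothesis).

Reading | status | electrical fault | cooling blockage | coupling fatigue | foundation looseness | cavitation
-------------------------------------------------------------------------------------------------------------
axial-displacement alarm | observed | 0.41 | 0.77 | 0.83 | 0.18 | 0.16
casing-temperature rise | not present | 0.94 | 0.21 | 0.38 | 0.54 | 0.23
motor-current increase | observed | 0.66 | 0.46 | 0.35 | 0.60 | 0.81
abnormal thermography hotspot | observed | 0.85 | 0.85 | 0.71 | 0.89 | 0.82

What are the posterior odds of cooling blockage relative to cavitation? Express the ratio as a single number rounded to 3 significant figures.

7.28

The normalizing constant cancels in an odds ratio, so compute prior × likelihood for the two hypotheses only (using 1 − P(present | H) for each absent reading):
  cooling blockage: 0.338 × 0.77 × (1 − 0.21) × 0.46 × 0.85 = 0.080392
  cavitation: 0.135 × 0.16 × (1 − 0.23) × 0.81 × 0.82 = 0.011047
Odds(cooling blockage : cavitation) = 0.080392 / 0.011047 ≈ 7.28.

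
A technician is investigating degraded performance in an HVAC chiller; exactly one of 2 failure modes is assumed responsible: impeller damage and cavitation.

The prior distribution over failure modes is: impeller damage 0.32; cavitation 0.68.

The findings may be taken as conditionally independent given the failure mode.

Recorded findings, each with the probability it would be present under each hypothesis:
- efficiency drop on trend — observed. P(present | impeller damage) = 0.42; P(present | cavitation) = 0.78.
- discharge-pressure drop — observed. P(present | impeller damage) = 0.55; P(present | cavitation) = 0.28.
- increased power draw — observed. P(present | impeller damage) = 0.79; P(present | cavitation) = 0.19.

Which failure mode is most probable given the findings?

impeller damage

By Bayes' rule with conditional independence, the unnormalized weight for each hypothesis is prior × ∏ likelihoods:
  impeller damage: 0.32 × 0.42 × 0.55 × 0.79 = 0.058397
  cavitation: 0.68 × 0.78 × 0.28 × 0.19 = 0.028217
Marginal likelihood of the evidence = 0.086614.
P(impeller damage | evidence) ≈ 0.058397 / 0.086614 ≈ 0.674
P(cavitation | evidence) ≈ 0.028217 / 0.086614 ≈ 0.326
The largest is 0.674, so impeller damage is most probable.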